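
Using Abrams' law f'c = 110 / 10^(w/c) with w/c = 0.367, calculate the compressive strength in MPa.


f'c = 110 / 10^0.367
= 110 / 2.328
= 47.25 MPa

47.25


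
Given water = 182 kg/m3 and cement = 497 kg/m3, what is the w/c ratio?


w/c = water / cement
w/c = 182 / 497 = 0.366

0.366


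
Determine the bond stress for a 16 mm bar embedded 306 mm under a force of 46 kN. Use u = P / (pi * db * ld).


u = P / (pi * db * ld)
= 46 * 1000 / (pi * 16 * 306)
= 2.991 MPa

2.991


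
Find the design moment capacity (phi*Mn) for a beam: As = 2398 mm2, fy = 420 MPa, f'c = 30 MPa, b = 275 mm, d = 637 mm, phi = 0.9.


a = As * fy / (0.85 * f'c * b)
= 2398 * 420 / (0.85 * 30 * 275)
= 143.6235 mm
Mn = As * fy * (d - a/2) / 10^6
= 569.235 kN-m
phi*Mn = 0.9 * 569.235 = 512.31 kN-m

512.31


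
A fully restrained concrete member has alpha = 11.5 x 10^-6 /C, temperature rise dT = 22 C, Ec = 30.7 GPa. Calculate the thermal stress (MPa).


sigma = alpha * dT * Ec
= 11.5e-6 * 22 * 30.7 * 1000
= 7.767 MPa

7.767


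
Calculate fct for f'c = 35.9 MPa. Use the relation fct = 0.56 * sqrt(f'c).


fct = 0.56 * sqrt(35.9)
= 0.56 * 5.992
= 3.355 MPa

3.355


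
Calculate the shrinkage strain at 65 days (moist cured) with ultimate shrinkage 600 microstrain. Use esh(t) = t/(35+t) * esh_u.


esh(65) = 65 / (35 + 65) * 600
= 65 / 100 * 600
= 390.0 microstrain

390.0


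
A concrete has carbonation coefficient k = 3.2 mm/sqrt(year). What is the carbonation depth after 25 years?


depth = k * sqrt(t)
= 3.2 * sqrt(25)
= 16.0 mm

16.0


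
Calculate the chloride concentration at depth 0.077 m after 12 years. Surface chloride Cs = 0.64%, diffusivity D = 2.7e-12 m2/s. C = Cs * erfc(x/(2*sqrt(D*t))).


t_seconds = 12 * 365.25 * 24 * 3600 = 378691200.0 s
arg = 0.077 / (2 * sqrt(2.7e-12 * 378691200.0))
= 1.204
erfc(1.204) = 0.0886
C = 0.64 * 0.0886 = 0.0567%

0.0567


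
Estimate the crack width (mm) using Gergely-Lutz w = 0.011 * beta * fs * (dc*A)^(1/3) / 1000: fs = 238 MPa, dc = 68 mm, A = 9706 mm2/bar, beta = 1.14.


w = 0.011 * beta * fs * (dc * A)^(1/3) / 1000
= 0.011 * 1.14 * 238 * (68 * 9706)^(1/3) / 1000
= 0.26 mm

0.26


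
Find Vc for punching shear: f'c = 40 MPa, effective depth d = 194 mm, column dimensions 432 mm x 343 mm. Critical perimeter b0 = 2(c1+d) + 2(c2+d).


b0 = 2*(432 + 194) + 2*(343 + 194) = 2326 mm
Vc = 0.33 * sqrt(40) * 2326 * 194 / 1000
= 941.79 kN

941.79


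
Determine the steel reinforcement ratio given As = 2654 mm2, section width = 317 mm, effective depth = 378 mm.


rho = As / (b * d)
= 2654 / (317 * 378)
= 0.0221

0.0221


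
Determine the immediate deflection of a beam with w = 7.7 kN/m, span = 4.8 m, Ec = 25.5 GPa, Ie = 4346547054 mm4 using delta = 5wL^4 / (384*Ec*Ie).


Convert: L = 4.8 m = 4800 mm, Ec = 25.5 GPa = 25500 MPa
delta = 5 * 7.7 * 4800^4 / (384 * 25500 * 4346547054)
= 0.48 mm

0.48


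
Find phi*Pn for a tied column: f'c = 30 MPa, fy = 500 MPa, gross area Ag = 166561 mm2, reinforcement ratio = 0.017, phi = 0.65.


Ast = rho * Ag = 0.017 * 166561 = 2831.537 mm2
phi*Pn = 0.65 * 0.80 * (0.85 * 30 * (166561 - 2831.537) + 500 * 2831.537) / 1000
= 2907.25 kN

2907.25


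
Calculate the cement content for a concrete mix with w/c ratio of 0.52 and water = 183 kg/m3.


Cement = water / (w/c)
= 183 / 0.52
= 351.9 kg/m3

351.9


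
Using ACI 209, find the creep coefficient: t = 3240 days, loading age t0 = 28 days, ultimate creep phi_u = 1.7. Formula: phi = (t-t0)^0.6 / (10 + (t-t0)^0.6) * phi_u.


dt = 3240 - 28 = 3212
phi = 3212^0.6 / (10 + 3212^0.6) * 1.7
= 1.576

1.576


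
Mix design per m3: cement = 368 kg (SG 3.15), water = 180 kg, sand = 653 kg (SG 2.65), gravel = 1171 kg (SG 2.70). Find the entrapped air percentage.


Vol cement = 368 / (3.15 * 1000) = 0.116825 m3
Vol water = 180 / 1000 = 0.18 m3
Vol sand = 653 / (2.65 * 1000) = 0.246415 m3
Vol gravel = 1171 / (2.70 * 1000) = 0.433704 m3
Total solid + water volume = 0.976944 m3
Air = (1 - 0.976944) * 100 = 2.31%

2.31


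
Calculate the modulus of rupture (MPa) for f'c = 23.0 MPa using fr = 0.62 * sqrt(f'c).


fr = 0.62 * sqrt(23.0)
= 2.973 MPa

2.973


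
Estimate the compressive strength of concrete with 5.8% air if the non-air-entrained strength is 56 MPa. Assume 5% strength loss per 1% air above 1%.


Strength loss = (5.8 - 1) * 5 = 24.0%
f'c = 56 * (1 - 24.0/100)
= 42.56 MPa

42.56


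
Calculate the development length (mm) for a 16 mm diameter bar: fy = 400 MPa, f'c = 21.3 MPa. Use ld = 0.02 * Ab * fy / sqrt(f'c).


Ab = pi * 16^2 / 4 = 201.062 mm2
ld = 0.02 * 201.062 * 400 / sqrt(21.3)
= 348.5 mm

348.5


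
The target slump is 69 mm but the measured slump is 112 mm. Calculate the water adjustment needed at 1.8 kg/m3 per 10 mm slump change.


Difference = 69 - 112 = -43 mm
Water adjustment = -43 * 1.8 / 10 = -7.7 kg/m3

-7.7


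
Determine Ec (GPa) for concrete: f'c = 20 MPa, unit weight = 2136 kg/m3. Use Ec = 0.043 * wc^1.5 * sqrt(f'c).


Ec = 0.043 * 2136^1.5 * sqrt(20) / 1000
= 18.98 GPa

18.98


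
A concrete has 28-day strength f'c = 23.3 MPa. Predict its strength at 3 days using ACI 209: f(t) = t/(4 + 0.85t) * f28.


f(3) = 3 / (4 + 0.85 * 3) * 23.3
= 3 / 6.55 * 23.3
= 10.67 MPa

10.67


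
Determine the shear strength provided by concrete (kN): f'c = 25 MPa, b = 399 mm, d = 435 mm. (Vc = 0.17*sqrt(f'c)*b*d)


Vc = 0.17 * sqrt(25) * 399 * 435 / 1000
= 147.53 kN

147.53


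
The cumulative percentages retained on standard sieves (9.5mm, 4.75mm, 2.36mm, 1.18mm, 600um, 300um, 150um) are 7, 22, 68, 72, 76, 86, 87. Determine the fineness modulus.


FM = sum(cumulative % retained) / 100
= 418 / 100
= 4.18

4.18


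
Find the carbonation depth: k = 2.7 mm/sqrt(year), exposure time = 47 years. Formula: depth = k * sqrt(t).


depth = k * sqrt(t)
= 2.7 * sqrt(47)
= 18.51 mm

18.51


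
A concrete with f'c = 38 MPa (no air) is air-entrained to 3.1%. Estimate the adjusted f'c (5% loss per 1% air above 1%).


Strength loss = (3.1 - 1) * 5 = 10.5%
f'c = 38 * (1 - 10.5/100)
= 34.01 MPa

34.01


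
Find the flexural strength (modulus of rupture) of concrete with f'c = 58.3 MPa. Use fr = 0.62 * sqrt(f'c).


fr = 0.62 * sqrt(58.3)
= 4.734 MPa

4.734


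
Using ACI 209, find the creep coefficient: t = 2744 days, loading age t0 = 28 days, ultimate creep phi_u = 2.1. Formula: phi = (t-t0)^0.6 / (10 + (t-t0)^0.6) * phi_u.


dt = 2744 - 28 = 2716
phi = 2716^0.6 / (10 + 2716^0.6) * 2.1
= 1.932

1.932


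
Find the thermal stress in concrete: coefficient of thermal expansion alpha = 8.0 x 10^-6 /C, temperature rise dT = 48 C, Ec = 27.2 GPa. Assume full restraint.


sigma = alpha * dT * Ec
= 8.0e-6 * 48 * 27.2 * 1000
= 10.445 MPa

10.445


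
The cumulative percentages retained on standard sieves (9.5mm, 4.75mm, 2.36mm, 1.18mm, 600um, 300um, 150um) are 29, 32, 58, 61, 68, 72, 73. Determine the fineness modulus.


FM = sum(cumulative % retained) / 100
= 393 / 100
= 3.93

3.93


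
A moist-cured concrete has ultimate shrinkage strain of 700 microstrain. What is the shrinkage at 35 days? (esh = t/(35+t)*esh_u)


esh(35) = 35 / (35 + 35) * 700
= 35 / 70 * 700
= 350.0 microstrain

350.0


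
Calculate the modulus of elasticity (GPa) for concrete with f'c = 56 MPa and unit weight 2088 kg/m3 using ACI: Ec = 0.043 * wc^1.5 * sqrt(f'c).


Ec = 0.043 * 2088^1.5 * sqrt(56) / 1000
= 30.7 GPa

30.7


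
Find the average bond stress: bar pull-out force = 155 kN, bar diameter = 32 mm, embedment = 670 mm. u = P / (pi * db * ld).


u = P / (pi * db * ld)
= 155 * 1000 / (pi * 32 * 670)
= 2.301 MPa

2.301


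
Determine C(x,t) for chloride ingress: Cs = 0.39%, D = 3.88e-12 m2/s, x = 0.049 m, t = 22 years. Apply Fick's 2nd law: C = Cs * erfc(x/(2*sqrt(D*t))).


t_seconds = 22 * 365.25 * 24 * 3600 = 694267200.0 s
arg = 0.049 / (2 * sqrt(3.88e-12 * 694267200.0))
= 0.472
erfc(0.472) = 0.5044
C = 0.39 * 0.5044 = 0.1967%

0.1967


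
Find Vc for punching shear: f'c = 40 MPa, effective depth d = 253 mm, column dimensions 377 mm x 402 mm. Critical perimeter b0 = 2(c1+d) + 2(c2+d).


b0 = 2*(377 + 253) + 2*(402 + 253) = 2570 mm
Vc = 0.33 * sqrt(40) * 2570 * 253 / 1000
= 1357.06 kN

1357.06


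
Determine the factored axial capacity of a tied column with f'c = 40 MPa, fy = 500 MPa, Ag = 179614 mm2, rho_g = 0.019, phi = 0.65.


Ast = rho * Ag = 0.019 * 179614 = 3412.666 mm2
phi*Pn = 0.65 * 0.80 * (0.85 * 40 * (179614 - 3412.666) + 500 * 3412.666) / 1000
= 4002.53 kN

4002.53


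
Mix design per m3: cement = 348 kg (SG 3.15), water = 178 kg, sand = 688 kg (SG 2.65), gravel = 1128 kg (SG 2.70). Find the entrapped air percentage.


Vol cement = 348 / (3.15 * 1000) = 0.110476 m3
Vol water = 178 / 1000 = 0.178 m3
Vol sand = 688 / (2.65 * 1000) = 0.259623 m3
Vol gravel = 1128 / (2.70 * 1000) = 0.417778 m3
Total solid + water volume = 0.965877 m3
Air = (1 - 0.965877) * 100 = 3.41%

3.41


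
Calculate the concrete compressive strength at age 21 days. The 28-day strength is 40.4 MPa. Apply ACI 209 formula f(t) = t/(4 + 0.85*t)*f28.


f(21) = 21 / (4 + 0.85 * 21) * 40.4
= 21 / 21.85 * 40.4
= 38.83 MPa

38.83


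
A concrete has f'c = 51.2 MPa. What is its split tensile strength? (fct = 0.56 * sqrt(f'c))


fct = 0.56 * sqrt(51.2)
= 0.56 * 7.155
= 4.007 MPa

4.007


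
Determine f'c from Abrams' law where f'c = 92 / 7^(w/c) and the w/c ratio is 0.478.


f'c = 92 / 7^0.478
= 92 / 2.535
= 36.29 MPa

36.29


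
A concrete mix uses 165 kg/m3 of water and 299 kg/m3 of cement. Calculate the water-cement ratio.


w/c = water / cement
w/c = 165 / 299 = 0.552

0.552


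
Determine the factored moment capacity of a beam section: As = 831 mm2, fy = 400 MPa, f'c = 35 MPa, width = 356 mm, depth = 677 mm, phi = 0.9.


a = As * fy / (0.85 * f'c * b)
= 831 * 400 / (0.85 * 35 * 356)
= 31.3851 mm
Mn = As * fy * (d - a/2) / 10^6
= 219.8186 kN-m
phi*Mn = 0.9 * 219.8186 = 197.84 kN-m

197.84


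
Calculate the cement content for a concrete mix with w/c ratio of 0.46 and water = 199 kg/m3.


Cement = water / (w/c)
= 199 / 0.46
= 432.6 kg/m3

432.6


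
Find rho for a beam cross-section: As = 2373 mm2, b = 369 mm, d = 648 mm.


rho = As / (b * d)
= 2373 / (369 * 648)
= 0.0099

0.0099


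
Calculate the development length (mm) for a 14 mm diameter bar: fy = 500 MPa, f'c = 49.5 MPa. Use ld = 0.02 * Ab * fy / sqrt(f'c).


Ab = pi * 14^2 / 4 = 153.938 mm2
ld = 0.02 * 153.938 * 500 / sqrt(49.5)
= 218.8 mm

218.8


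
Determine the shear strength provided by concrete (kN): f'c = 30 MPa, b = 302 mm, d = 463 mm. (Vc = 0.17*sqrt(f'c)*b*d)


Vc = 0.17 * sqrt(30) * 302 * 463 / 1000
= 130.2 kN

130.2


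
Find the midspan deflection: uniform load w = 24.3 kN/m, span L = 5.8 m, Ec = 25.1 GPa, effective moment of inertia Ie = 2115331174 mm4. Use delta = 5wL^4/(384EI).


Convert: L = 5.8 m = 5800 mm, Ec = 25.1 GPa = 25100 MPa
delta = 5 * 24.3 * 5800^4 / (384 * 25100 * 2115331174)
= 6.74 mm

6.74


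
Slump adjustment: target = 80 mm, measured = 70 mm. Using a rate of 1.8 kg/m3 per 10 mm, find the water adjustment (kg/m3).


Difference = 80 - 70 = 10 mm
Water adjustment = 10 * 1.8 / 10 = 1.8 kg/m3

1.8


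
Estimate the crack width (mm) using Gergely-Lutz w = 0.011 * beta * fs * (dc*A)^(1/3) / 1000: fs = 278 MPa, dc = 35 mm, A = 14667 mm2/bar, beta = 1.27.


w = 0.011 * beta * fs * (dc * A)^(1/3) / 1000
= 0.011 * 1.27 * 278 * (35 * 14667)^(1/3) / 1000
= 0.311 mm

0.311


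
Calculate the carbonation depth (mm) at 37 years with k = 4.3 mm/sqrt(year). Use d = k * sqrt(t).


depth = k * sqrt(t)
= 4.3 * sqrt(37)
= 26.16 mm

26.16


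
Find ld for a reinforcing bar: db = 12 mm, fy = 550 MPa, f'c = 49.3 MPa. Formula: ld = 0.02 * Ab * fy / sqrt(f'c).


Ab = pi * 12^2 / 4 = 113.097 mm2
ld = 0.02 * 113.097 * 550 / sqrt(49.3)
= 177.2 mm

177.2


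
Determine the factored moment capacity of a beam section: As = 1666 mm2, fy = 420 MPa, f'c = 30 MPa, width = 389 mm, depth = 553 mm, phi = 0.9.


a = As * fy / (0.85 * f'c * b)
= 1666 * 420 / (0.85 * 30 * 389)
= 70.5398 mm
Mn = As * fy * (d - a/2) / 10^6
= 362.2661 kN-m
phi*Mn = 0.9 * 362.2661 = 326.04 kN-m

326.04


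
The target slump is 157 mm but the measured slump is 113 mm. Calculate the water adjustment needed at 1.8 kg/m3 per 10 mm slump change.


Difference = 157 - 113 = 44 mm
Water adjustment = 44 * 1.8 / 10 = 7.9 kg/m3

7.9


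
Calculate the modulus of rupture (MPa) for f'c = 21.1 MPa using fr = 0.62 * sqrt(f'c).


fr = 0.62 * sqrt(21.1)
= 2.848 MPa

2.848


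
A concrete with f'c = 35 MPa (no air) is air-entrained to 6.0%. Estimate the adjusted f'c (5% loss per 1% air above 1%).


Strength loss = (6.0 - 1) * 5 = 25.0%
f'c = 35 * (1 - 25.0/100)
= 26.25 MPa

26.25


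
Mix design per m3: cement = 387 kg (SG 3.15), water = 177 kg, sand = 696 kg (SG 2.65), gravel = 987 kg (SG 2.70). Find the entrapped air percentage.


Vol cement = 387 / (3.15 * 1000) = 0.122857 m3
Vol water = 177 / 1000 = 0.177 m3
Vol sand = 696 / (2.65 * 1000) = 0.262642 m3
Vol gravel = 987 / (2.70 * 1000) = 0.365556 m3
Total solid + water volume = 0.928054 m3
Air = (1 - 0.928054) * 100 = 7.19%

7.19


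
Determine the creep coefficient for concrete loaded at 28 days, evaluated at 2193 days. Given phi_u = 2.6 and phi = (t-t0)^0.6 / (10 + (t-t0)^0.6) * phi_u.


dt = 2193 - 28 = 2165
phi = 2165^0.6 / (10 + 2165^0.6) * 2.6
= 2.364

2.364


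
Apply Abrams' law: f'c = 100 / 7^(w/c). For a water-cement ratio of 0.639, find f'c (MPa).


f'c = 100 / 7^0.639
= 100 / 3.468
= 28.84 MPa

28.84


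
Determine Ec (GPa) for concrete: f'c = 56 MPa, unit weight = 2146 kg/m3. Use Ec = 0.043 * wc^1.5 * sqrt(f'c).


Ec = 0.043 * 2146^1.5 * sqrt(56) / 1000
= 31.99 GPa

31.99


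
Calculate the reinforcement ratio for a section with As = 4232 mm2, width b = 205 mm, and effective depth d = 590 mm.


rho = As / (b * d)
= 4232 / (205 * 590)
= 0.035

0.035


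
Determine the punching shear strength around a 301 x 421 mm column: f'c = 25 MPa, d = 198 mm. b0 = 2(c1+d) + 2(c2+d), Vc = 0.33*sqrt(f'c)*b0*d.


b0 = 2*(301 + 198) + 2*(421 + 198) = 2236 mm
Vc = 0.33 * sqrt(25) * 2236 * 198 / 1000
= 730.5 kN

730.5


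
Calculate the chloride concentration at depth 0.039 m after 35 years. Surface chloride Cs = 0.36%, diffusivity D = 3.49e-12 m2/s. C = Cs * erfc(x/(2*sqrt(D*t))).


t_seconds = 35 * 365.25 * 24 * 3600 = 1104516000.0 s
arg = 0.039 / (2 * sqrt(3.49e-12 * 1104516000.0))
= 0.3141
erfc(0.3141) = 0.6569
C = 0.36 * 0.6569 = 0.2365%

0.2365


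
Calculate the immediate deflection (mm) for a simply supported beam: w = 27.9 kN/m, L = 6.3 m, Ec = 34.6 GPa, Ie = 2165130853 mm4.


Convert: L = 6.3 m = 6300 mm, Ec = 34.6 GPa = 34600 MPa
delta = 5 * 27.9 * 6300^4 / (384 * 34600 * 2165130853)
= 7.64 mm

7.64


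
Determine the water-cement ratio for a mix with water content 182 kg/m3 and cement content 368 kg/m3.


w/c = water / cement
w/c = 182 / 368 = 0.495

0.495


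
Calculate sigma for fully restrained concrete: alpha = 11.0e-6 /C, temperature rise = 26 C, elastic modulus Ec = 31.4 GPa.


sigma = alpha * dT * Ec
= 11.0e-6 * 26 * 31.4 * 1000
= 8.98 MPa

8.98


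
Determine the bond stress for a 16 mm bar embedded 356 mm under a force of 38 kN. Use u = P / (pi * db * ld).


u = P / (pi * db * ld)
= 38 * 1000 / (pi * 16 * 356)
= 2.124 MPa

2.124


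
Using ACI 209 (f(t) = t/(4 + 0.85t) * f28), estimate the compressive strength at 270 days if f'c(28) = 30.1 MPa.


f(270) = 270 / (4 + 0.85 * 270) * 30.1
= 270 / 233.5 * 30.1
= 34.81 MPa

34.81


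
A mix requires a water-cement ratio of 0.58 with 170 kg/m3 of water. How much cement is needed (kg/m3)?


Cement = water / (w/c)
= 170 / 0.58
= 293.1 kg/m3

293.1


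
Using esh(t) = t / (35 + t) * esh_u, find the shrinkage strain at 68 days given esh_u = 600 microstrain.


esh(68) = 68 / (35 + 68) * 600
= 68 / 103 * 600
= 396.1 microstrain

396.1


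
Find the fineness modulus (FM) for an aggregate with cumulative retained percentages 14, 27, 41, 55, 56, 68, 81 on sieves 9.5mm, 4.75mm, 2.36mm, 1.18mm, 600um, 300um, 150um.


FM = sum(cumulative % retained) / 100
= 342 / 100
= 3.42

3.42


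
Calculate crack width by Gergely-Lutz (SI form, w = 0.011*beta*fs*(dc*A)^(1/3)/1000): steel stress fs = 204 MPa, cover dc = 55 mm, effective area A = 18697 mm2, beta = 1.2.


w = 0.011 * beta * fs * (dc * A)^(1/3) / 1000
= 0.011 * 1.2 * 204 * (55 * 18697)^(1/3) / 1000
= 0.272 mm

0.272


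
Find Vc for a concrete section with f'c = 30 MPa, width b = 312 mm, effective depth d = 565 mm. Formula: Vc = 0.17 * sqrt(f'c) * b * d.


Vc = 0.17 * sqrt(30) * 312 * 565 / 1000
= 164.14 kN

164.14


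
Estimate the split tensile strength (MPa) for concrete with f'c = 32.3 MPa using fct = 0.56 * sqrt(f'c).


fct = 0.56 * sqrt(32.3)
= 0.56 * 5.683
= 3.183 MPa

3.183


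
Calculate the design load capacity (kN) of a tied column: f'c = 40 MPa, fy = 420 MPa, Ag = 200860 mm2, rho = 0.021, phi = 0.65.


Ast = rho * Ag = 0.021 * 200860 = 4218.06 mm2
phi*Pn = 0.65 * 0.80 * (0.85 * 40 * (200860 - 4218.06) + 420 * 4218.06) / 1000
= 4397.85 kN

4397.85


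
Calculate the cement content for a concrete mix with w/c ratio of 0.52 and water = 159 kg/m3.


Cement = water / (w/c)
= 159 / 0.52
= 305.8 kg/m3

305.8


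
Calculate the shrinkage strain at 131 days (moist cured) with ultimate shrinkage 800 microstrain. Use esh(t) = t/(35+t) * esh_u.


esh(131) = 131 / (35 + 131) * 800
= 131 / 166 * 800
= 631.3 microstrain

631.3


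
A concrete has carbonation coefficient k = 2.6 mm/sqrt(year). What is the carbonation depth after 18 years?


depth = k * sqrt(t)
= 2.6 * sqrt(18)
= 11.03 mm

11.03


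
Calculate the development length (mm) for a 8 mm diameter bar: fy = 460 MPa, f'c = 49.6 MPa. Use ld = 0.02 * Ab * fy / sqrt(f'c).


Ab = pi * 8^2 / 4 = 50.265 mm2
ld = 0.02 * 50.265 * 460 / sqrt(49.6)
= 65.7 mm

65.7


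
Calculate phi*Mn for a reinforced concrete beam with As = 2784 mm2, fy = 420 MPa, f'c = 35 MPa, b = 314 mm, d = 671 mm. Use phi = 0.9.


a = As * fy / (0.85 * f'c * b)
= 2784 * 420 / (0.85 * 35 * 314)
= 125.1705 mm
Mn = As * fy * (d - a/2) / 10^6
= 711.4072 kN-m
phi*Mn = 0.9 * 711.4072 = 640.27 kN-m

640.27


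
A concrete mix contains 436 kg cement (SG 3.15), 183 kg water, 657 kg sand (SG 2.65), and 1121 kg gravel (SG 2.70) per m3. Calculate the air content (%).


Vol cement = 436 / (3.15 * 1000) = 0.138413 m3
Vol water = 183 / 1000 = 0.183 m3
Vol sand = 657 / (2.65 * 1000) = 0.247925 m3
Vol gravel = 1121 / (2.70 * 1000) = 0.415185 m3
Total solid + water volume = 0.984522 m3
Air = (1 - 0.984522) * 100 = 1.55%

1.55


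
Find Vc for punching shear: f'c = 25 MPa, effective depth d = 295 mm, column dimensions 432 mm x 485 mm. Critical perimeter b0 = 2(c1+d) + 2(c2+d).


b0 = 2*(432 + 295) + 2*(485 + 295) = 3014 mm
Vc = 0.33 * sqrt(25) * 3014 * 295 / 1000
= 1467.06 kN

1467.06


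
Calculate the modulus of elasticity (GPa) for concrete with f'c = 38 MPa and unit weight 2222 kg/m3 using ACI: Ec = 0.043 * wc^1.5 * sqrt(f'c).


Ec = 0.043 * 2222^1.5 * sqrt(38) / 1000
= 27.76 GPa

27.76


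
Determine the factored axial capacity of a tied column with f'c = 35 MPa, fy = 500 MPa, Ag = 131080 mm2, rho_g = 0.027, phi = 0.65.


Ast = rho * Ag = 0.027 * 131080 = 3539.16 mm2
phi*Pn = 0.65 * 0.80 * (0.85 * 35 * (131080 - 3539.16) + 500 * 3539.16) / 1000
= 2893.24 kN

2893.24


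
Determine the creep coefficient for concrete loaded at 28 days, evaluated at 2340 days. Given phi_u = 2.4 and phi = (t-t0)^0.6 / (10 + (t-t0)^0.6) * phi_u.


dt = 2340 - 28 = 2312
phi = 2312^0.6 / (10 + 2312^0.6) * 2.4
= 2.19

2.19


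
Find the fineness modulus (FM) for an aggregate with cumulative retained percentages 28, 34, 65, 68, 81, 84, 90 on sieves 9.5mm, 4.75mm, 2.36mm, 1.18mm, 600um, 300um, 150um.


FM = sum(cumulative % retained) / 100
= 450 / 100
= 4.5

4.5


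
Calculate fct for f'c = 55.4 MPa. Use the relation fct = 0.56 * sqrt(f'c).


fct = 0.56 * sqrt(55.4)
= 0.56 * 7.443
= 4.168 MPa

4.168


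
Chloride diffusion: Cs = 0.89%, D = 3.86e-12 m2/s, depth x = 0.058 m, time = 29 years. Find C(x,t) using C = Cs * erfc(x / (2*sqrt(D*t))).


t_seconds = 29 * 365.25 * 24 * 3600 = 915170400.0 s
arg = 0.058 / (2 * sqrt(3.86e-12 * 915170400.0))
= 0.4879
erfc(0.4879) = 0.4902
C = 0.89 * 0.4902 = 0.4363%

0.4363


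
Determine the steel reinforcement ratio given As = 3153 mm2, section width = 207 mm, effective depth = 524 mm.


rho = As / (b * d)
= 3153 / (207 * 524)
= 0.0291

0.0291


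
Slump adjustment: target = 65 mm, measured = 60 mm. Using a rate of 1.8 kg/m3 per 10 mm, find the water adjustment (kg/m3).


Difference = 65 - 60 = 5 mm
Water adjustment = 5 * 1.8 / 10 = 0.9 kg/m3

0.9


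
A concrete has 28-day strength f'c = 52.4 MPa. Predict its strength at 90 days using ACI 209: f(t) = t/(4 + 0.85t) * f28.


f(90) = 90 / (4 + 0.85 * 90) * 52.4
= 90 / 80.5 * 52.4
= 58.58 MPa

58.58


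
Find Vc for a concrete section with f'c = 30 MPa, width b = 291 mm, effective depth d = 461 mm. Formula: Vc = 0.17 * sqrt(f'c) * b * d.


Vc = 0.17 * sqrt(30) * 291 * 461 / 1000
= 124.91 kN

124.91


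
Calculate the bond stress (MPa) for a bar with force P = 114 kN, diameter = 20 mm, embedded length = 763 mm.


u = P / (pi * db * ld)
= 114 * 1000 / (pi * 20 * 763)
= 2.378 MPa

2.378


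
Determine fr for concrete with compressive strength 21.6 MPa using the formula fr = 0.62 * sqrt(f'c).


fr = 0.62 * sqrt(21.6)
= 2.881 MPa

2.881


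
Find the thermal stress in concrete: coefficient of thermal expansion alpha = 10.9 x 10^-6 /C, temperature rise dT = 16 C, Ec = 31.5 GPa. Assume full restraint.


sigma = alpha * dT * Ec
= 10.9e-6 * 16 * 31.5 * 1000
= 5.494 MPa

5.494


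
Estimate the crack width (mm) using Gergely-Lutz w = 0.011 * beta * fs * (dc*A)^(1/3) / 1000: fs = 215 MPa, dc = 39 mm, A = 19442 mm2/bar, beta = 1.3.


w = 0.011 * beta * fs * (dc * A)^(1/3) / 1000
= 0.011 * 1.3 * 215 * (39 * 19442)^(1/3) / 1000
= 0.28 mm

0.28


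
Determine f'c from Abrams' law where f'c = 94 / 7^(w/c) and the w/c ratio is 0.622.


f'c = 94 / 7^0.622
= 94 / 3.355
= 28.02 MPa

28.02


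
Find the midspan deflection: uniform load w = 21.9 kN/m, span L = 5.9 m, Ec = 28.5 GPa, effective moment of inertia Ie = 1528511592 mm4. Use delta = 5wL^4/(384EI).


Convert: L = 5.9 m = 5900 mm, Ec = 28.5 GPa = 28500 MPa
delta = 5 * 21.9 * 5900^4 / (384 * 28500 * 1528511592)
= 7.93 mm

7.93


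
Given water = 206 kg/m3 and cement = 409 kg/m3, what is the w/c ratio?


w/c = water / cement
w/c = 206 / 409 = 0.504

0.504


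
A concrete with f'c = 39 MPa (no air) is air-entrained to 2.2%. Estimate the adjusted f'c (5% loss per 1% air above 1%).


Strength loss = (2.2 - 1) * 5 = 6.0%
f'c = 39 * (1 - 6.0/100)
= 36.66 MPa

36.66


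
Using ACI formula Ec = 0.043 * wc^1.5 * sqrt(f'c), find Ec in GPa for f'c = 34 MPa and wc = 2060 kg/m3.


Ec = 0.043 * 2060^1.5 * sqrt(34) / 1000
= 23.44 GPa

23.44


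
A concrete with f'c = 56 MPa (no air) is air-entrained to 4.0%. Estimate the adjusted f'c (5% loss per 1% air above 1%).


Strength loss = (4.0 - 1) * 5 = 15.0%
f'c = 56 * (1 - 15.0/100)
= 47.6 MPa

47.6


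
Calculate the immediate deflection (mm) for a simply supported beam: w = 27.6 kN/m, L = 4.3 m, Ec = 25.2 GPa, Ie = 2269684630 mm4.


Convert: L = 4.3 m = 4300 mm, Ec = 25.2 GPa = 25200 MPa
delta = 5 * 27.6 * 4300^4 / (384 * 25200 * 2269684630)
= 2.15 mm

2.15


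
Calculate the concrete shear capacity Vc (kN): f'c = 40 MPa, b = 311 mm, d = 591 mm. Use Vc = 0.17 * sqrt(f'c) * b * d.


Vc = 0.17 * sqrt(40) * 311 * 591 / 1000
= 197.62 kN

197.62


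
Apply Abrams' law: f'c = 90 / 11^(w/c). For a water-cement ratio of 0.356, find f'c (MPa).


f'c = 90 / 11^0.356
= 90 / 2.348
= 38.33 MPa

38.33


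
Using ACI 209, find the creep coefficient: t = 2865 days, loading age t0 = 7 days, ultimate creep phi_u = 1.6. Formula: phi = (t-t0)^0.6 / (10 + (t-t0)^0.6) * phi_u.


dt = 2865 - 7 = 2858
phi = 2858^0.6 / (10 + 2858^0.6) * 1.6
= 1.475

1.475


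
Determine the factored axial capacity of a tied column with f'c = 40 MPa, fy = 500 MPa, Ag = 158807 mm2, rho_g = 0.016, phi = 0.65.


Ast = rho * Ag = 0.016 * 158807 = 2540.912 mm2
phi*Pn = 0.65 * 0.80 * (0.85 * 40 * (158807 - 2540.912) + 500 * 2540.912) / 1000
= 3423.42 kN

3423.42


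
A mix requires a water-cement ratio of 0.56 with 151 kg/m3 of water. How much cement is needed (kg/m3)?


Cement = water / (w/c)
= 151 / 0.56
= 269.6 kg/m3

269.6


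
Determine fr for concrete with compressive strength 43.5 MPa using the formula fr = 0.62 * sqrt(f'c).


fr = 0.62 * sqrt(43.5)
= 4.089 MPa

4.089


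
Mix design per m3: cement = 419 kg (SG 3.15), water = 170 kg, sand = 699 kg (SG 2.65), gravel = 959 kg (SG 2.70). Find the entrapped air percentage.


Vol cement = 419 / (3.15 * 1000) = 0.133016 m3
Vol water = 170 / 1000 = 0.17 m3
Vol sand = 699 / (2.65 * 1000) = 0.263774 m3
Vol gravel = 959 / (2.70 * 1000) = 0.355185 m3
Total solid + water volume = 0.921975 m3
Air = (1 - 0.921975) * 100 = 7.8%

7.8


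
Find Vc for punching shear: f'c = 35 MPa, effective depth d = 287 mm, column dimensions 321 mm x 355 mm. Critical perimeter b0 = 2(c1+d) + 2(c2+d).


b0 = 2*(321 + 287) + 2*(355 + 287) = 2500 mm
Vc = 0.33 * sqrt(35) * 2500 * 287 / 1000
= 1400.78 kN

1400.78


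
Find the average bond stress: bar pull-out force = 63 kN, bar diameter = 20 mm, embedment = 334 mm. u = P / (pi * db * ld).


u = P / (pi * db * ld)
= 63 * 1000 / (pi * 20 * 334)
= 3.002 MPa

3.002


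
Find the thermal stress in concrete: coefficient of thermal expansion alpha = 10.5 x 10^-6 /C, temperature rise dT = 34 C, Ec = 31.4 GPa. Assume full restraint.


sigma = alpha * dT * Ec
= 10.5e-6 * 34 * 31.4 * 1000
= 11.21 MPa

11.21


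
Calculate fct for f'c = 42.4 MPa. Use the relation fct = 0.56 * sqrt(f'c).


fct = 0.56 * sqrt(42.4)
= 0.56 * 6.512
= 3.646 MPa

3.646


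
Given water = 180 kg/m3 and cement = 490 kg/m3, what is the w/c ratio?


w/c = water / cement
w/c = 180 / 490 = 0.367

0.367


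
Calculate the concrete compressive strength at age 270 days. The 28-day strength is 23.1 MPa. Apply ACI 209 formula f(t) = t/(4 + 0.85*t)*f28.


f(270) = 270 / (4 + 0.85 * 270) * 23.1
= 270 / 233.5 * 23.1
= 26.71 MPa

26.71


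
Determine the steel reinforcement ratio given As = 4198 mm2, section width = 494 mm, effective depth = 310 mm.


rho = As / (b * d)
= 4198 / (494 * 310)
= 0.0274

0.0274


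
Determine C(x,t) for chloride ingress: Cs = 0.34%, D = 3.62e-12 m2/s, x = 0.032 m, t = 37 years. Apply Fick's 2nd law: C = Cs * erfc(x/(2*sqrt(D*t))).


t_seconds = 37 * 365.25 * 24 * 3600 = 1167631200.0 s
arg = 0.032 / (2 * sqrt(3.62e-12 * 1167631200.0))
= 0.2461
erfc(0.2461) = 0.7278
C = 0.34 * 0.7278 = 0.2475%

0.2475


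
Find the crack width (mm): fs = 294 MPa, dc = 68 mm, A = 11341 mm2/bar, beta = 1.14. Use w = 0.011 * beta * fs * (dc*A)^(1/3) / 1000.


w = 0.011 * beta * fs * (dc * A)^(1/3) / 1000
= 0.011 * 1.14 * 294 * (68 * 11341)^(1/3) / 1000
= 0.338 mm

0.338


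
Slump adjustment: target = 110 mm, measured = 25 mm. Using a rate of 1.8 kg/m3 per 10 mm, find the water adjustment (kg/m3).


Difference = 110 - 25 = 85 mm
Water adjustment = 85 * 1.8 / 10 = 15.3 kg/m3

15.3


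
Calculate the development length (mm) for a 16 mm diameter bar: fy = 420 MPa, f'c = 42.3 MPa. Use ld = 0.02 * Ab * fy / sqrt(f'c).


Ab = pi * 16^2 / 4 = 201.062 mm2
ld = 0.02 * 201.062 * 420 / sqrt(42.3)
= 259.7 mm

259.7


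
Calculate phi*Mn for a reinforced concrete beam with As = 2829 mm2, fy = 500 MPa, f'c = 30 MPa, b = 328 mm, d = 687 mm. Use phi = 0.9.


a = As * fy / (0.85 * f'c * b)
= 2829 * 500 / (0.85 * 30 * 328)
= 169.1176 mm
Mn = As * fy * (d - a/2) / 10^6
= 852.153 kN-m
phi*Mn = 0.9 * 852.153 = 766.94 kN-m

766.94


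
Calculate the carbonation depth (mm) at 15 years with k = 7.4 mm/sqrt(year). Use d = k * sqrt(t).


depth = k * sqrt(t)
= 7.4 * sqrt(15)
= 28.66 mm

28.66


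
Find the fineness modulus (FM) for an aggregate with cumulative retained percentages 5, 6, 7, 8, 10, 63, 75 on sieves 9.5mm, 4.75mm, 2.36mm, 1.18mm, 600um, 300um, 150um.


FM = sum(cumulative % retained) / 100
= 174 / 100
= 1.74

1.74


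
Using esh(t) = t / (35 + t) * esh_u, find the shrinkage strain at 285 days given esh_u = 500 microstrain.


esh(285) = 285 / (35 + 285) * 500
= 285 / 320 * 500
= 445.3 microstrain

445.3


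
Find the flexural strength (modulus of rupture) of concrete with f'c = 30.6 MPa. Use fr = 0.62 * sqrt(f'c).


fr = 0.62 * sqrt(30.6)
= 3.43 MPa

3.43


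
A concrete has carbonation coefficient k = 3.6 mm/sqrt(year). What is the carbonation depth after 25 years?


depth = k * sqrt(t)
= 3.6 * sqrt(25)
= 18.0 mm

18.0


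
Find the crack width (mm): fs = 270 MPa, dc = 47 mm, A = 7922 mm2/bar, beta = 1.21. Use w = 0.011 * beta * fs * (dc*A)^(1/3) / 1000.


w = 0.011 * beta * fs * (dc * A)^(1/3) / 1000
= 0.011 * 1.21 * 270 * (47 * 7922)^(1/3) / 1000
= 0.259 mm

0.259


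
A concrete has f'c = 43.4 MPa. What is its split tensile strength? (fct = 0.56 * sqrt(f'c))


fct = 0.56 * sqrt(43.4)
= 0.56 * 6.588
= 3.689 MPa

3.689


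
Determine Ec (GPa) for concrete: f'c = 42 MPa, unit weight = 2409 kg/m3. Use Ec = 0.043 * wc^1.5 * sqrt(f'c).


Ec = 0.043 * 2409^1.5 * sqrt(42) / 1000
= 32.95 GPa

32.95


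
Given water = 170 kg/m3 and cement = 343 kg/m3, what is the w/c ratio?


w/c = water / cement
w/c = 170 / 343 = 0.496

0.496


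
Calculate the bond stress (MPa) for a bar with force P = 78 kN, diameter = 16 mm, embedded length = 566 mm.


u = P / (pi * db * ld)
= 78 * 1000 / (pi * 16 * 566)
= 2.742 MPa

2.742


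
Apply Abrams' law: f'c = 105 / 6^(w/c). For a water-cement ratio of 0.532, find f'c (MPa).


f'c = 105 / 6^0.532
= 105 / 2.594
= 40.48 MPa

40.48


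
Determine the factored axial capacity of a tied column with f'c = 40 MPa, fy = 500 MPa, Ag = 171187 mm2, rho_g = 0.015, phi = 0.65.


Ast = rho * Ag = 0.015 * 171187 = 2567.805 mm2
phi*Pn = 0.65 * 0.80 * (0.85 * 40 * (171187 - 2567.805) + 500 * 2567.805) / 1000
= 3648.82 kN

3648.82


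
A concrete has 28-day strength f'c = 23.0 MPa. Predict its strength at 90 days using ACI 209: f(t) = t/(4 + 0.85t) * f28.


f(90) = 90 / (4 + 0.85 * 90) * 23.0
= 90 / 80.5 * 23.0
= 25.71 MPa

25.71


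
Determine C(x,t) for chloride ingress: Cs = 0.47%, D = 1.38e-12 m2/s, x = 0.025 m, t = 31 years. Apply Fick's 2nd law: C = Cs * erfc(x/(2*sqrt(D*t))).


t_seconds = 31 * 365.25 * 24 * 3600 = 978285600.0 s
arg = 0.025 / (2 * sqrt(1.38e-12 * 978285600.0))
= 0.3402
erfc(0.3402) = 0.6304
C = 0.47 * 0.6304 = 0.2963%

0.2963


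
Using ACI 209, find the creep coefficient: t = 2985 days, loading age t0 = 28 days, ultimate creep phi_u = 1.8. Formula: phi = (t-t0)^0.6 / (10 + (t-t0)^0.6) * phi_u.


dt = 2985 - 28 = 2957
phi = 2957^0.6 / (10 + 2957^0.6) * 1.8
= 1.663

1.663


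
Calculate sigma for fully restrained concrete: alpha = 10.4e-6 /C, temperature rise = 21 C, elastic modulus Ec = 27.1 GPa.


sigma = alpha * dT * Ec
= 10.4e-6 * 21 * 27.1 * 1000
= 5.919 MPa

5.919


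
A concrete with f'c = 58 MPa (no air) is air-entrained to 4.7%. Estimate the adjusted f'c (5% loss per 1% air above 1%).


Strength loss = (4.7 - 1) * 5 = 18.5%
f'c = 58 * (1 - 18.5/100)
= 47.27 MPa

47.27


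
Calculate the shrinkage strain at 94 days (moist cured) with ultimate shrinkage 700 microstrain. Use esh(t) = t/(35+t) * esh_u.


esh(94) = 94 / (35 + 94) * 700
= 94 / 129 * 700
= 510.1 microstrain

510.1


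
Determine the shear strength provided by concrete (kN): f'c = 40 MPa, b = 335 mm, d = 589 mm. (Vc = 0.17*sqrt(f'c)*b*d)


Vc = 0.17 * sqrt(40) * 335 * 589 / 1000
= 212.15 kN

212.15


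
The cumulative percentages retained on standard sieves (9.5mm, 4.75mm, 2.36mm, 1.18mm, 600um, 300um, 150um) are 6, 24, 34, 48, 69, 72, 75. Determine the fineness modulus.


FM = sum(cumulative % retained) / 100
= 328 / 100
= 3.28

3.28


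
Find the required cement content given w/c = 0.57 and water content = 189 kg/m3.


Cement = water / (w/c)
= 189 / 0.57
= 331.6 kg/m3

331.6


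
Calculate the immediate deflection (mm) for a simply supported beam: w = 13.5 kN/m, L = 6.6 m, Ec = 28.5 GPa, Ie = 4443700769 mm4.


Convert: L = 6.6 m = 6600 mm, Ec = 28.5 GPa = 28500 MPa
delta = 5 * 13.5 * 6600^4 / (384 * 28500 * 4443700769)
= 2.63 mm

2.63


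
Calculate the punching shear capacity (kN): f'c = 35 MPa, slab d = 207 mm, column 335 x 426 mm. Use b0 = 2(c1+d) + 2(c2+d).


b0 = 2*(335 + 207) + 2*(426 + 207) = 2350 mm
Vc = 0.33 * sqrt(35) * 2350 * 207 / 1000
= 949.7 kN

949.7


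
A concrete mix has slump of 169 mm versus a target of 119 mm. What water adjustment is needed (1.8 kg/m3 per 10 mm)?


Difference = 119 - 169 = -50 mm
Water adjustment = -50 * 1.8 / 10 = -9.0 kg/m3

-9.0


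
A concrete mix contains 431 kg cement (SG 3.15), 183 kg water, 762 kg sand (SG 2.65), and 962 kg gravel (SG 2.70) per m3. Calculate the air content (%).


Vol cement = 431 / (3.15 * 1000) = 0.136825 m3
Vol water = 183 / 1000 = 0.183 m3
Vol sand = 762 / (2.65 * 1000) = 0.287547 m3
Vol gravel = 962 / (2.70 * 1000) = 0.356296 m3
Total solid + water volume = 0.963669 m3
Air = (1 - 0.963669) * 100 = 3.63%

3.63


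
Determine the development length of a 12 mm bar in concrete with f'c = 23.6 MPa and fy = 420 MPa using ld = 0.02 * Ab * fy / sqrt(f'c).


Ab = pi * 12^2 / 4 = 113.097 mm2
ld = 0.02 * 113.097 * 420 / sqrt(23.6)
= 195.6 mm

195.6


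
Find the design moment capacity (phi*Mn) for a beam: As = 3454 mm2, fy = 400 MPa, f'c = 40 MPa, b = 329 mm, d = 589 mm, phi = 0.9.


a = As * fy / (0.85 * f'c * b)
= 3454 * 400 / (0.85 * 40 * 329)
= 123.5115 mm
Mn = As * fy * (d - a/2) / 10^6
= 728.4406 kN-m
phi*Mn = 0.9 * 728.4406 = 655.6 kN-m

655.6


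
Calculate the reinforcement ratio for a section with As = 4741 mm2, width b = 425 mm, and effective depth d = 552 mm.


rho = As / (b * d)
= 4741 / (425 * 552)
= 0.0202

0.0202


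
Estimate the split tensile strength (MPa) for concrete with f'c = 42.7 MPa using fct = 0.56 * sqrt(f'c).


fct = 0.56 * sqrt(42.7)
= 0.56 * 6.535
= 3.659 MPa

3.659


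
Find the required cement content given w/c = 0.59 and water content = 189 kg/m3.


Cement = water / (w/c)
= 189 / 0.59
= 320.3 kg/m3

320.3


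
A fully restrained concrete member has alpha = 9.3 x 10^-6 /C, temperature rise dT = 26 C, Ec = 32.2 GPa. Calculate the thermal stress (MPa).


sigma = alpha * dT * Ec
= 9.3e-6 * 26 * 32.2 * 1000
= 7.786 MPa

7.786


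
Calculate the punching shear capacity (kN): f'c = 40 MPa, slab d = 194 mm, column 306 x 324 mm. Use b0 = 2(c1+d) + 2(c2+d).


b0 = 2*(306 + 194) + 2*(324 + 194) = 2036 mm
Vc = 0.33 * sqrt(40) * 2036 * 194 / 1000
= 824.37 kN

824.37


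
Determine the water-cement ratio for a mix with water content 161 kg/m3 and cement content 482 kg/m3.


w/c = water / cement
w/c = 161 / 482 = 0.334

0.334


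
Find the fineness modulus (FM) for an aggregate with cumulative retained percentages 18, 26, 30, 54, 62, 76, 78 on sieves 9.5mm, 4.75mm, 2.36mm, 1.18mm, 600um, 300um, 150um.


FM = sum(cumulative % retained) / 100
= 344 / 100
= 3.44

3.44


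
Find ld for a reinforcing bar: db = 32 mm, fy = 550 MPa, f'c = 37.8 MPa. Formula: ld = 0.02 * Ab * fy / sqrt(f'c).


Ab = pi * 32^2 / 4 = 804.248 mm2
ld = 0.02 * 804.248 * 550 / sqrt(37.8)
= 1438.9 mm

1438.9


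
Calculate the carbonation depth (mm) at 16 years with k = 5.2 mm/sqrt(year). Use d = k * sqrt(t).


depth = k * sqrt(t)
= 5.2 * sqrt(16)
= 20.8 mm

20.8


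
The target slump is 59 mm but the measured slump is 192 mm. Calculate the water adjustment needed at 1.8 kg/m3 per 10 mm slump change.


Difference = 59 - 192 = -133 mm
Water adjustment = -133 * 1.8 / 10 = -23.9 kg/m3

-23.9


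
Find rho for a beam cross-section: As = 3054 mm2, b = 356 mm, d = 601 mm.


rho = As / (b * d)
= 3054 / (356 * 601)
= 0.0143

0.0143


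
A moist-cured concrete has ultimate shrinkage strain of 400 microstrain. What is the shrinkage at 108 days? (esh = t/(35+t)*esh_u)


esh(108) = 108 / (35 + 108) * 400
= 108 / 143 * 400
= 302.1 microstrain

302.1


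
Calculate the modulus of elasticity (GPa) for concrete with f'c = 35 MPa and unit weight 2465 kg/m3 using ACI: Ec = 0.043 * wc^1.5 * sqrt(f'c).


Ec = 0.043 * 2465^1.5 * sqrt(35) / 1000
= 31.13 GPa

31.13


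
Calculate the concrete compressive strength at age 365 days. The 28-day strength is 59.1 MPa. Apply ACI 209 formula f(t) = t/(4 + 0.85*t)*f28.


f(365) = 365 / (4 + 0.85 * 365) * 59.1
= 365 / 314.25 * 59.1
= 68.64 MPa

68.64


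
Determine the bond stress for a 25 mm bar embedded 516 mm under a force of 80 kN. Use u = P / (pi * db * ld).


u = P / (pi * db * ld)
= 80 * 1000 / (pi * 25 * 516)
= 1.974 MPa

1.974


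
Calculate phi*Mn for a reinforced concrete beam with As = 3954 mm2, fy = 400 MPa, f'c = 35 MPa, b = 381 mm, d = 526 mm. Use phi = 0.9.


a = As * fy / (0.85 * f'c * b)
= 3954 * 400 / (0.85 * 35 * 381)
= 139.5355 mm
Mn = As * fy * (d - a/2) / 10^6
= 721.5769 kN-m
phi*Mn = 0.9 * 721.5769 = 649.42 kN-m

649.42


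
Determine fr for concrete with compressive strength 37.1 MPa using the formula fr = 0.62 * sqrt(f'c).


fr = 0.62 * sqrt(37.1)
= 3.776 MPa

3.776


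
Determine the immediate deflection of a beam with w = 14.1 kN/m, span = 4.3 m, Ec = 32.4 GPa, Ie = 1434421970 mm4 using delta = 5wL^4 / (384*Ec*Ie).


Convert: L = 4.3 m = 4300 mm, Ec = 32.4 GPa = 32400 MPa
delta = 5 * 14.1 * 4300^4 / (384 * 32400 * 1434421970)
= 1.35 mm

1.35


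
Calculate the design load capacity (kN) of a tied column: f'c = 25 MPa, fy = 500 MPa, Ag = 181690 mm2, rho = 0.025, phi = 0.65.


Ast = rho * Ag = 0.025 * 181690 = 4542.25 mm2
phi*Pn = 0.65 * 0.80 * (0.85 * 25 * (181690 - 4542.25) + 500 * 4542.25) / 1000
= 3138.47 kN

3138.47


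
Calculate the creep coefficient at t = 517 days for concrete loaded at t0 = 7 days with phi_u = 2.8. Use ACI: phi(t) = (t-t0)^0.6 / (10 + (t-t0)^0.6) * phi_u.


dt = 517 - 7 = 510
phi = 510^0.6 / (10 + 510^0.6) * 2.8
= 2.263

2.263


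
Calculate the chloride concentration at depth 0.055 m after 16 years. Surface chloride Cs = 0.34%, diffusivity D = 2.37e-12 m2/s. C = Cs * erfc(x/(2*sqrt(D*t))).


t_seconds = 16 * 365.25 * 24 * 3600 = 504921600.0 s
arg = 0.055 / (2 * sqrt(2.37e-12 * 504921600.0))
= 0.795
erfc(0.795) = 0.2609
C = 0.34 * 0.2609 = 0.0887%

0.0887


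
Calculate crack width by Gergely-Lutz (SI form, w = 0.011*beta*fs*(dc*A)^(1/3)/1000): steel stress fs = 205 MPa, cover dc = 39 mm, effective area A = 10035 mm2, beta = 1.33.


w = 0.011 * beta * fs * (dc * A)^(1/3) / 1000
= 0.011 * 1.33 * 205 * (39 * 10035)^(1/3) / 1000
= 0.219 mm

0.219


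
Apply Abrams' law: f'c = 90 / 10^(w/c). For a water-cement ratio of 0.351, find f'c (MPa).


f'c = 90 / 10^0.351
= 90 / 2.244
= 40.11 MPa

40.11


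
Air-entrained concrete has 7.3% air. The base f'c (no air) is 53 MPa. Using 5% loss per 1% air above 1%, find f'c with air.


Strength loss = (7.3 - 1) * 5 = 31.5%
f'c = 53 * (1 - 31.5/100)
= 36.3 MPa

36.3


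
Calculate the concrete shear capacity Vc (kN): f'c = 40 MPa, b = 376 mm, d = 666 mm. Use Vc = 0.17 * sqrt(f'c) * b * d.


Vc = 0.17 * sqrt(40) * 376 * 666 / 1000
= 269.24 kN

269.24


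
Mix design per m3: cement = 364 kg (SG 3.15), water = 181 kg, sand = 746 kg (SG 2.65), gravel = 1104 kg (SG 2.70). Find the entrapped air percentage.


Vol cement = 364 / (3.15 * 1000) = 0.115556 m3
Vol water = 181 / 1000 = 0.181 m3
Vol sand = 746 / (2.65 * 1000) = 0.281509 m3
Vol gravel = 1104 / (2.70 * 1000) = 0.408889 m3
Total solid + water volume = 0.986954 m3
Air = (1 - 0.986954) * 100 = 1.3%

1.3
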